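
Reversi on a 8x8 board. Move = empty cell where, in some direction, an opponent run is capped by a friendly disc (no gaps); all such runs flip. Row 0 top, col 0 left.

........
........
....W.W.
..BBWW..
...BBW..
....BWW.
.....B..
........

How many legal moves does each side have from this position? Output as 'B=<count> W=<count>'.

Answer: B=9 W=9

Derivation:
-- B to move --
(1,3): no bracket -> illegal
(1,4): flips 2 -> legal
(1,5): flips 1 -> legal
(1,6): no bracket -> illegal
(1,7): flips 2 -> legal
(2,3): no bracket -> illegal
(2,5): flips 4 -> legal
(2,7): no bracket -> illegal
(3,6): flips 3 -> legal
(3,7): no bracket -> illegal
(4,6): flips 1 -> legal
(4,7): flips 1 -> legal
(5,7): flips 2 -> legal
(6,4): no bracket -> illegal
(6,6): flips 1 -> legal
(6,7): no bracket -> illegal
B mobility = 9
-- W to move --
(2,1): no bracket -> illegal
(2,2): flips 2 -> legal
(2,3): no bracket -> illegal
(3,1): flips 2 -> legal
(4,1): no bracket -> illegal
(4,2): flips 3 -> legal
(5,2): flips 1 -> legal
(5,3): flips 2 -> legal
(6,3): flips 1 -> legal
(6,4): flips 2 -> legal
(6,6): no bracket -> illegal
(7,4): flips 1 -> legal
(7,5): flips 1 -> legal
(7,6): no bracket -> illegal
W mobility = 9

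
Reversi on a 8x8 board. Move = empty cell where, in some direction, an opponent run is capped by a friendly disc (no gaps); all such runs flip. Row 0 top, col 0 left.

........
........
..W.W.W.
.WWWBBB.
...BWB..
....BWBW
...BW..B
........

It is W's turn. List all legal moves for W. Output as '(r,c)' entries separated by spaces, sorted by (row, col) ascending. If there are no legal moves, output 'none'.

(2,3): no bracket -> illegal
(2,5): flips 2 -> legal
(2,7): no bracket -> illegal
(3,7): flips 3 -> legal
(4,2): flips 1 -> legal
(4,6): flips 3 -> legal
(4,7): no bracket -> illegal
(5,2): no bracket -> illegal
(5,3): flips 2 -> legal
(6,2): flips 1 -> legal
(6,5): flips 2 -> legal
(6,6): no bracket -> illegal
(7,2): no bracket -> illegal
(7,3): no bracket -> illegal
(7,4): no bracket -> illegal
(7,6): no bracket -> illegal
(7,7): flips 1 -> legal

Answer: (2,5) (3,7) (4,2) (4,6) (5,3) (6,2) (6,5) (7,7)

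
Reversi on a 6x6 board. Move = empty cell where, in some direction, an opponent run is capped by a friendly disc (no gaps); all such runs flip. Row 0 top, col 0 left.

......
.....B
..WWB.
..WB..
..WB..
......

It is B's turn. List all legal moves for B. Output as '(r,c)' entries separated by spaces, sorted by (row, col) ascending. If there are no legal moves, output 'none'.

(1,1): flips 1 -> legal
(1,2): no bracket -> illegal
(1,3): flips 1 -> legal
(1,4): no bracket -> illegal
(2,1): flips 3 -> legal
(3,1): flips 1 -> legal
(3,4): no bracket -> illegal
(4,1): flips 1 -> legal
(5,1): flips 1 -> legal
(5,2): no bracket -> illegal
(5,3): no bracket -> illegal

Answer: (1,1) (1,3) (2,1) (3,1) (4,1) (5,1)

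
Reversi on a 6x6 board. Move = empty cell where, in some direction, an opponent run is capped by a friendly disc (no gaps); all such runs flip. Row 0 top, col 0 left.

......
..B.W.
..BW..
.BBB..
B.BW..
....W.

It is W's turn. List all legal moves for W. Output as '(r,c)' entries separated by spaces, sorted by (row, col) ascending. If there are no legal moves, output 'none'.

(0,1): flips 1 -> legal
(0,2): no bracket -> illegal
(0,3): no bracket -> illegal
(1,1): no bracket -> illegal
(1,3): no bracket -> illegal
(2,0): no bracket -> illegal
(2,1): flips 2 -> legal
(2,4): no bracket -> illegal
(3,0): no bracket -> illegal
(3,4): no bracket -> illegal
(4,1): flips 2 -> legal
(4,4): no bracket -> illegal
(5,0): no bracket -> illegal
(5,1): no bracket -> illegal
(5,2): no bracket -> illegal
(5,3): no bracket -> illegal

Answer: (0,1) (2,1) (4,1)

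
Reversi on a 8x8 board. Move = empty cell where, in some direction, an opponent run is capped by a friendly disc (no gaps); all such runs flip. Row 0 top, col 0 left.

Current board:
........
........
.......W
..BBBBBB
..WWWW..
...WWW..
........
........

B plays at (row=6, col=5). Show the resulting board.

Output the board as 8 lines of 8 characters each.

Place B at (6,5); scan 8 dirs for brackets.
Dir NW: opp run (5,4) (4,3) capped by B -> flip
Dir N: opp run (5,5) (4,5) capped by B -> flip
Dir NE: first cell '.' (not opp) -> no flip
Dir W: first cell '.' (not opp) -> no flip
Dir E: first cell '.' (not opp) -> no flip
Dir SW: first cell '.' (not opp) -> no flip
Dir S: first cell '.' (not opp) -> no flip
Dir SE: first cell '.' (not opp) -> no flip
All flips: (4,3) (4,5) (5,4) (5,5)

Answer: ........
........
.......W
..BBBBBB
..WBWB..
...WBB..
.....B..
........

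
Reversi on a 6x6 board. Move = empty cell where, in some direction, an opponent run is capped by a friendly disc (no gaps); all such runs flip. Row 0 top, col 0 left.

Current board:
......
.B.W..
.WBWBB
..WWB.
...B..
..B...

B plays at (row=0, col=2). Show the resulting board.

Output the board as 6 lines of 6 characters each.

Place B at (0,2); scan 8 dirs for brackets.
Dir NW: edge -> no flip
Dir N: edge -> no flip
Dir NE: edge -> no flip
Dir W: first cell '.' (not opp) -> no flip
Dir E: first cell '.' (not opp) -> no flip
Dir SW: first cell 'B' (not opp) -> no flip
Dir S: first cell '.' (not opp) -> no flip
Dir SE: opp run (1,3) capped by B -> flip
All flips: (1,3)

Answer: ..B...
.B.B..
.WBWBB
..WWB.
...B..
..B...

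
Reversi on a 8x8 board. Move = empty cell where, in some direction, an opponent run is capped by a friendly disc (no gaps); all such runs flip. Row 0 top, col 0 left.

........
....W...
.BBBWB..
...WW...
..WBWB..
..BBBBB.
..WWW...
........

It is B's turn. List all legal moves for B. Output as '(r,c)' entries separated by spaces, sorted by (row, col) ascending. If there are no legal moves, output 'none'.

(0,3): flips 1 -> legal
(0,4): flips 4 -> legal
(0,5): flips 1 -> legal
(1,3): no bracket -> illegal
(1,5): no bracket -> illegal
(3,1): flips 1 -> legal
(3,2): flips 1 -> legal
(3,5): flips 1 -> legal
(4,1): flips 1 -> legal
(5,1): no bracket -> illegal
(6,1): no bracket -> illegal
(6,5): no bracket -> illegal
(7,1): flips 1 -> legal
(7,2): flips 2 -> legal
(7,3): flips 2 -> legal
(7,4): flips 2 -> legal
(7,5): flips 1 -> legal

Answer: (0,3) (0,4) (0,5) (3,1) (3,2) (3,5) (4,1) (7,1) (7,2) (7,3) (7,4) (7,5)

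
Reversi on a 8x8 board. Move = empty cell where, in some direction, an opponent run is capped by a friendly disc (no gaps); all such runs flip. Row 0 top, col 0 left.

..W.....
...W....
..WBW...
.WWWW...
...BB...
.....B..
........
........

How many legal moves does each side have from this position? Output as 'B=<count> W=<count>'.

Answer: B=7 W=6

Derivation:
-- B to move --
(0,1): no bracket -> illegal
(0,3): flips 1 -> legal
(0,4): no bracket -> illegal
(1,1): flips 2 -> legal
(1,2): no bracket -> illegal
(1,4): flips 2 -> legal
(1,5): no bracket -> illegal
(2,0): no bracket -> illegal
(2,1): flips 2 -> legal
(2,5): flips 2 -> legal
(3,0): no bracket -> illegal
(3,5): no bracket -> illegal
(4,0): no bracket -> illegal
(4,1): flips 1 -> legal
(4,2): no bracket -> illegal
(4,5): flips 1 -> legal
B mobility = 7
-- W to move --
(1,2): flips 1 -> legal
(1,4): flips 1 -> legal
(3,5): no bracket -> illegal
(4,2): no bracket -> illegal
(4,5): no bracket -> illegal
(4,6): no bracket -> illegal
(5,2): flips 1 -> legal
(5,3): flips 1 -> legal
(5,4): flips 2 -> legal
(5,6): no bracket -> illegal
(6,4): no bracket -> illegal
(6,5): no bracket -> illegal
(6,6): flips 2 -> legal
W mobility = 6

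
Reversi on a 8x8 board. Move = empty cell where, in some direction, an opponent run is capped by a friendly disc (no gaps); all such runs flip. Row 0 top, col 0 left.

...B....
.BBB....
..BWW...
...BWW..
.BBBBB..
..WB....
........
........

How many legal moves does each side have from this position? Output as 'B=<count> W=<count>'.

Answer: B=10 W=11

Derivation:
-- B to move --
(1,4): flips 2 -> legal
(1,5): flips 1 -> legal
(2,5): flips 4 -> legal
(2,6): flips 1 -> legal
(3,2): no bracket -> illegal
(3,6): flips 2 -> legal
(4,6): flips 2 -> legal
(5,1): flips 1 -> legal
(6,1): flips 1 -> legal
(6,2): flips 1 -> legal
(6,3): flips 1 -> legal
B mobility = 10
-- W to move --
(0,0): no bracket -> illegal
(0,1): flips 1 -> legal
(0,2): flips 1 -> legal
(0,4): no bracket -> illegal
(1,0): no bracket -> illegal
(1,4): no bracket -> illegal
(2,0): no bracket -> illegal
(2,1): flips 1 -> legal
(3,0): flips 1 -> legal
(3,1): no bracket -> illegal
(3,2): flips 2 -> legal
(3,6): no bracket -> illegal
(4,0): no bracket -> illegal
(4,6): no bracket -> illegal
(5,0): no bracket -> illegal
(5,1): flips 2 -> legal
(5,4): flips 2 -> legal
(5,5): flips 1 -> legal
(5,6): flips 1 -> legal
(6,2): flips 2 -> legal
(6,3): flips 3 -> legal
(6,4): no bracket -> illegal
W mobility = 11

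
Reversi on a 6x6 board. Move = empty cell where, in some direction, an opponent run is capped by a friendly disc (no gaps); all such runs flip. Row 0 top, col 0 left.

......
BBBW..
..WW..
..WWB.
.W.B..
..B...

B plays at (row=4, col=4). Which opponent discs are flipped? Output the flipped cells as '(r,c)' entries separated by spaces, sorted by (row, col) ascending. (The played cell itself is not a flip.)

Answer: (2,2) (3,3)

Derivation:
Dir NW: opp run (3,3) (2,2) capped by B -> flip
Dir N: first cell 'B' (not opp) -> no flip
Dir NE: first cell '.' (not opp) -> no flip
Dir W: first cell 'B' (not opp) -> no flip
Dir E: first cell '.' (not opp) -> no flip
Dir SW: first cell '.' (not opp) -> no flip
Dir S: first cell '.' (not opp) -> no flip
Dir SE: first cell '.' (not opp) -> no flip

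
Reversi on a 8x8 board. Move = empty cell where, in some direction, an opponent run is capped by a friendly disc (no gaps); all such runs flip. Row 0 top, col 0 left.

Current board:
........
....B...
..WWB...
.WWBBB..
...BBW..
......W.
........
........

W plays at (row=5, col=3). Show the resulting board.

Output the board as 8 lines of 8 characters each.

Place W at (5,3); scan 8 dirs for brackets.
Dir NW: first cell '.' (not opp) -> no flip
Dir N: opp run (4,3) (3,3) capped by W -> flip
Dir NE: opp run (4,4) (3,5), next='.' -> no flip
Dir W: first cell '.' (not opp) -> no flip
Dir E: first cell '.' (not opp) -> no flip
Dir SW: first cell '.' (not opp) -> no flip
Dir S: first cell '.' (not opp) -> no flip
Dir SE: first cell '.' (not opp) -> no flip
All flips: (3,3) (4,3)

Answer: ........
....B...
..WWB...
.WWWBB..
...WBW..
...W..W.
........
........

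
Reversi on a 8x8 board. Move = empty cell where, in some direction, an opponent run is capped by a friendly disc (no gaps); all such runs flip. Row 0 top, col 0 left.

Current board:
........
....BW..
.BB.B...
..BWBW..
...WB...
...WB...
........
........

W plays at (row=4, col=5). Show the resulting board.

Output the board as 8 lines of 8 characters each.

Place W at (4,5); scan 8 dirs for brackets.
Dir NW: opp run (3,4), next='.' -> no flip
Dir N: first cell 'W' (not opp) -> no flip
Dir NE: first cell '.' (not opp) -> no flip
Dir W: opp run (4,4) capped by W -> flip
Dir E: first cell '.' (not opp) -> no flip
Dir SW: opp run (5,4), next='.' -> no flip
Dir S: first cell '.' (not opp) -> no flip
Dir SE: first cell '.' (not opp) -> no flip
All flips: (4,4)

Answer: ........
....BW..
.BB.B...
..BWBW..
...WWW..
...WB...
........
........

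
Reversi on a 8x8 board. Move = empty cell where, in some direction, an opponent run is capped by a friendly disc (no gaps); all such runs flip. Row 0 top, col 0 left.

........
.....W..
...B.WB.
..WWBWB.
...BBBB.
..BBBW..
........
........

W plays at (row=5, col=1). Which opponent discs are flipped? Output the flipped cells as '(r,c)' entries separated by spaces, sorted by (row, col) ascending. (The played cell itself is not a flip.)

Answer: (5,2) (5,3) (5,4)

Derivation:
Dir NW: first cell '.' (not opp) -> no flip
Dir N: first cell '.' (not opp) -> no flip
Dir NE: first cell '.' (not opp) -> no flip
Dir W: first cell '.' (not opp) -> no flip
Dir E: opp run (5,2) (5,3) (5,4) capped by W -> flip
Dir SW: first cell '.' (not opp) -> no flip
Dir S: first cell '.' (not opp) -> no flip
Dir SE: first cell '.' (not opp) -> no flip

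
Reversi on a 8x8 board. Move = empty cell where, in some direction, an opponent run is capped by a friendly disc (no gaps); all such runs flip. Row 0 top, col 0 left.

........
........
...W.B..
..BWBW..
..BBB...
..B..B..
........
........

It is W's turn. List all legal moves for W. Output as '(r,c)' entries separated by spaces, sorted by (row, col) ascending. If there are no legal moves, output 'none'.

Answer: (1,5) (3,1) (4,1) (4,5) (5,1) (5,3) (6,6)

Derivation:
(1,4): no bracket -> illegal
(1,5): flips 1 -> legal
(1,6): no bracket -> illegal
(2,1): no bracket -> illegal
(2,2): no bracket -> illegal
(2,4): no bracket -> illegal
(2,6): no bracket -> illegal
(3,1): flips 1 -> legal
(3,6): no bracket -> illegal
(4,1): flips 1 -> legal
(4,5): flips 1 -> legal
(4,6): no bracket -> illegal
(5,1): flips 1 -> legal
(5,3): flips 2 -> legal
(5,4): no bracket -> illegal
(5,6): no bracket -> illegal
(6,1): no bracket -> illegal
(6,2): no bracket -> illegal
(6,3): no bracket -> illegal
(6,4): no bracket -> illegal
(6,5): no bracket -> illegal
(6,6): flips 2 -> legal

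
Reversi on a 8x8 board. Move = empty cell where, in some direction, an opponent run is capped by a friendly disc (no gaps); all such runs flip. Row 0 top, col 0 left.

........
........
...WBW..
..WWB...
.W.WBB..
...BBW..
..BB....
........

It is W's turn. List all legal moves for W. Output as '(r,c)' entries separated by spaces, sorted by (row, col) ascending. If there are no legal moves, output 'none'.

(1,3): no bracket -> illegal
(1,4): no bracket -> illegal
(1,5): flips 1 -> legal
(3,5): flips 2 -> legal
(3,6): no bracket -> illegal
(4,2): no bracket -> illegal
(4,6): flips 2 -> legal
(5,1): no bracket -> illegal
(5,2): flips 2 -> legal
(5,6): flips 2 -> legal
(6,1): no bracket -> illegal
(6,4): no bracket -> illegal
(6,5): flips 1 -> legal
(7,1): no bracket -> illegal
(7,2): no bracket -> illegal
(7,3): flips 2 -> legal
(7,4): no bracket -> illegal

Answer: (1,5) (3,5) (4,6) (5,2) (5,6) (6,5) (7,3)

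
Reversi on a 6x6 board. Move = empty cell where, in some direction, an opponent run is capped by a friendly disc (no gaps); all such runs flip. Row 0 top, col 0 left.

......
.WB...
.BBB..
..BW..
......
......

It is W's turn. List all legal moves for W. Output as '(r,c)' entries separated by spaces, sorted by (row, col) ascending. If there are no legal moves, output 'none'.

(0,1): no bracket -> illegal
(0,2): no bracket -> illegal
(0,3): no bracket -> illegal
(1,0): no bracket -> illegal
(1,3): flips 2 -> legal
(1,4): no bracket -> illegal
(2,0): no bracket -> illegal
(2,4): no bracket -> illegal
(3,0): no bracket -> illegal
(3,1): flips 2 -> legal
(3,4): no bracket -> illegal
(4,1): no bracket -> illegal
(4,2): no bracket -> illegal
(4,3): no bracket -> illegal

Answer: (1,3) (3,1)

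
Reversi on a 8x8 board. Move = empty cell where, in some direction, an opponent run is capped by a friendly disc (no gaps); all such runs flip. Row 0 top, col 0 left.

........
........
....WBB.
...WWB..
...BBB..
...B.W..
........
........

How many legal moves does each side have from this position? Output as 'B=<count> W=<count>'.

-- B to move --
(1,3): flips 1 -> legal
(1,4): flips 2 -> legal
(1,5): no bracket -> illegal
(2,2): flips 1 -> legal
(2,3): flips 3 -> legal
(3,2): flips 2 -> legal
(4,2): no bracket -> illegal
(4,6): no bracket -> illegal
(5,4): no bracket -> illegal
(5,6): no bracket -> illegal
(6,4): no bracket -> illegal
(6,5): flips 1 -> legal
(6,6): flips 1 -> legal
B mobility = 7
-- W to move --
(1,4): no bracket -> illegal
(1,5): flips 3 -> legal
(1,6): flips 1 -> legal
(1,7): no bracket -> illegal
(2,7): flips 2 -> legal
(3,2): no bracket -> illegal
(3,6): flips 1 -> legal
(3,7): no bracket -> illegal
(4,2): no bracket -> illegal
(4,6): flips 1 -> legal
(5,2): flips 1 -> legal
(5,4): flips 1 -> legal
(5,6): flips 1 -> legal
(6,2): no bracket -> illegal
(6,3): flips 2 -> legal
(6,4): no bracket -> illegal
W mobility = 9

Answer: B=7 W=9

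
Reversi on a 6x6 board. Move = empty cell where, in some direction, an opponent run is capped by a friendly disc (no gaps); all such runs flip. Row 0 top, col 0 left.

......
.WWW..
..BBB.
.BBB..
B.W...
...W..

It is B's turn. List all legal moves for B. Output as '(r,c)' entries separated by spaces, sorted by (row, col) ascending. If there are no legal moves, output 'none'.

(0,0): flips 1 -> legal
(0,1): flips 1 -> legal
(0,2): flips 2 -> legal
(0,3): flips 1 -> legal
(0,4): flips 1 -> legal
(1,0): no bracket -> illegal
(1,4): no bracket -> illegal
(2,0): no bracket -> illegal
(2,1): no bracket -> illegal
(4,1): no bracket -> illegal
(4,3): no bracket -> illegal
(4,4): no bracket -> illegal
(5,1): flips 1 -> legal
(5,2): flips 1 -> legal
(5,4): no bracket -> illegal

Answer: (0,0) (0,1) (0,2) (0,3) (0,4) (5,1) (5,2)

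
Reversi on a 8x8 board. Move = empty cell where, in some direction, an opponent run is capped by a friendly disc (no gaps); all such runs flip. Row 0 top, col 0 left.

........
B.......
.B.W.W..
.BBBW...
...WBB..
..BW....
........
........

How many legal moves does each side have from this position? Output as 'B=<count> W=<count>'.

-- B to move --
(1,2): flips 2 -> legal
(1,3): flips 1 -> legal
(1,4): flips 1 -> legal
(1,5): no bracket -> illegal
(1,6): flips 3 -> legal
(2,2): no bracket -> illegal
(2,4): flips 1 -> legal
(2,6): no bracket -> illegal
(3,5): flips 1 -> legal
(3,6): no bracket -> illegal
(4,2): flips 1 -> legal
(5,4): flips 2 -> legal
(6,2): flips 1 -> legal
(6,3): flips 2 -> legal
(6,4): no bracket -> illegal
B mobility = 10
-- W to move --
(0,0): no bracket -> illegal
(0,1): no bracket -> illegal
(1,1): no bracket -> illegal
(1,2): no bracket -> illegal
(2,0): no bracket -> illegal
(2,2): no bracket -> illegal
(2,4): no bracket -> illegal
(3,0): flips 3 -> legal
(3,5): flips 1 -> legal
(3,6): no bracket -> illegal
(4,0): no bracket -> illegal
(4,1): flips 1 -> legal
(4,2): no bracket -> illegal
(4,6): flips 2 -> legal
(5,1): flips 1 -> legal
(5,4): flips 1 -> legal
(5,5): no bracket -> illegal
(5,6): flips 1 -> legal
(6,1): flips 1 -> legal
(6,2): no bracket -> illegal
(6,3): no bracket -> illegal
W mobility = 8

Answer: B=10 W=8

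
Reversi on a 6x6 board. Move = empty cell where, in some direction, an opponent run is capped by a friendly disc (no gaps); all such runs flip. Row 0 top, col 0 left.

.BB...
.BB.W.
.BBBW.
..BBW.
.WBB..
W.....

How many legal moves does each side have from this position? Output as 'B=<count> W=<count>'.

-- B to move --
(0,3): no bracket -> illegal
(0,4): no bracket -> illegal
(0,5): flips 1 -> legal
(1,3): no bracket -> illegal
(1,5): flips 1 -> legal
(2,5): flips 2 -> legal
(3,0): no bracket -> illegal
(3,1): no bracket -> illegal
(3,5): flips 1 -> legal
(4,0): flips 1 -> legal
(4,4): no bracket -> illegal
(4,5): flips 1 -> legal
(5,1): no bracket -> illegal
(5,2): no bracket -> illegal
B mobility = 6
-- W to move --
(0,0): no bracket -> illegal
(0,3): no bracket -> illegal
(1,0): no bracket -> illegal
(1,3): no bracket -> illegal
(2,0): flips 3 -> legal
(3,0): no bracket -> illegal
(3,1): flips 2 -> legal
(4,4): flips 2 -> legal
(5,1): flips 2 -> legal
(5,2): flips 1 -> legal
(5,3): no bracket -> illegal
(5,4): no bracket -> illegal
W mobility = 5

Answer: B=6 W=5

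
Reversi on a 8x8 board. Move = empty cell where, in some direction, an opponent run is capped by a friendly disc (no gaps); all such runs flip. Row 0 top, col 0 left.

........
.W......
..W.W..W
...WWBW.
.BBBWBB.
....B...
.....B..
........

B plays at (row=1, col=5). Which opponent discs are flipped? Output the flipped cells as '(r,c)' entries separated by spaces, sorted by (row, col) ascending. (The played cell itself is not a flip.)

Answer: (2,4) (3,3)

Derivation:
Dir NW: first cell '.' (not opp) -> no flip
Dir N: first cell '.' (not opp) -> no flip
Dir NE: first cell '.' (not opp) -> no flip
Dir W: first cell '.' (not opp) -> no flip
Dir E: first cell '.' (not opp) -> no flip
Dir SW: opp run (2,4) (3,3) capped by B -> flip
Dir S: first cell '.' (not opp) -> no flip
Dir SE: first cell '.' (not opp) -> no flip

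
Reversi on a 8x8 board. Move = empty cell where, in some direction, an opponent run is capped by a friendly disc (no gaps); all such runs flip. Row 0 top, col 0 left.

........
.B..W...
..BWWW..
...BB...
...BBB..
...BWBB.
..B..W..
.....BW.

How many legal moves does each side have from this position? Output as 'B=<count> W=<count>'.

Answer: B=10 W=11

Derivation:
-- B to move --
(0,3): no bracket -> illegal
(0,4): flips 2 -> legal
(0,5): no bracket -> illegal
(1,2): flips 1 -> legal
(1,3): flips 1 -> legal
(1,5): flips 1 -> legal
(1,6): flips 1 -> legal
(2,6): flips 3 -> legal
(3,2): no bracket -> illegal
(3,5): no bracket -> illegal
(3,6): no bracket -> illegal
(6,3): flips 1 -> legal
(6,4): flips 1 -> legal
(6,6): no bracket -> illegal
(6,7): no bracket -> illegal
(7,4): flips 1 -> legal
(7,7): flips 1 -> legal
B mobility = 10
-- W to move --
(0,0): no bracket -> illegal
(0,1): no bracket -> illegal
(0,2): no bracket -> illegal
(1,0): no bracket -> illegal
(1,2): no bracket -> illegal
(1,3): no bracket -> illegal
(2,0): no bracket -> illegal
(2,1): flips 1 -> legal
(3,1): no bracket -> illegal
(3,2): flips 1 -> legal
(3,5): flips 2 -> legal
(3,6): flips 1 -> legal
(4,2): flips 1 -> legal
(4,6): no bracket -> illegal
(4,7): flips 1 -> legal
(5,1): no bracket -> illegal
(5,2): flips 3 -> legal
(5,7): flips 2 -> legal
(6,1): no bracket -> illegal
(6,3): flips 3 -> legal
(6,4): no bracket -> illegal
(6,6): no bracket -> illegal
(6,7): flips 3 -> legal
(7,1): no bracket -> illegal
(7,2): no bracket -> illegal
(7,3): no bracket -> illegal
(7,4): flips 1 -> legal
W mobility = 11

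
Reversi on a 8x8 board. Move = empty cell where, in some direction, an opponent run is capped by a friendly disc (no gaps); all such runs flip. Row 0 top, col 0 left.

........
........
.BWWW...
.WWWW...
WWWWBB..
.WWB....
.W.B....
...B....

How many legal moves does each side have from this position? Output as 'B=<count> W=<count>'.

-- B to move --
(1,1): flips 2 -> legal
(1,2): flips 2 -> legal
(1,3): flips 3 -> legal
(1,4): flips 2 -> legal
(1,5): no bracket -> illegal
(2,0): flips 2 -> legal
(2,5): flips 3 -> legal
(3,0): flips 2 -> legal
(3,5): no bracket -> illegal
(5,0): flips 2 -> legal
(5,4): flips 2 -> legal
(6,0): no bracket -> illegal
(6,2): no bracket -> illegal
(7,0): no bracket -> illegal
(7,1): flips 4 -> legal
(7,2): no bracket -> illegal
B mobility = 10
-- W to move --
(1,0): flips 1 -> legal
(1,1): flips 1 -> legal
(1,2): no bracket -> illegal
(2,0): flips 1 -> legal
(3,0): no bracket -> illegal
(3,5): no bracket -> illegal
(3,6): no bracket -> illegal
(4,6): flips 2 -> legal
(5,4): flips 2 -> legal
(5,5): flips 1 -> legal
(5,6): flips 1 -> legal
(6,2): no bracket -> illegal
(6,4): flips 1 -> legal
(7,2): no bracket -> illegal
(7,4): flips 1 -> legal
W mobility = 9

Answer: B=10 W=9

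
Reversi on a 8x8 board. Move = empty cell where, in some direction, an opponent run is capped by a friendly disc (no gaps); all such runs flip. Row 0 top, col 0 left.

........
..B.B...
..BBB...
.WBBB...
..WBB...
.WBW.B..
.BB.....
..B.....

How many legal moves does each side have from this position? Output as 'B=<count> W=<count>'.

Answer: B=7 W=7

Derivation:
-- B to move --
(2,0): no bracket -> illegal
(2,1): no bracket -> illegal
(3,0): flips 1 -> legal
(4,0): flips 2 -> legal
(4,1): flips 2 -> legal
(5,0): flips 1 -> legal
(5,4): flips 1 -> legal
(6,0): flips 2 -> legal
(6,3): flips 1 -> legal
(6,4): no bracket -> illegal
B mobility = 7
-- W to move --
(0,1): no bracket -> illegal
(0,2): flips 3 -> legal
(0,3): no bracket -> illegal
(0,4): no bracket -> illegal
(0,5): no bracket -> illegal
(1,1): no bracket -> illegal
(1,3): flips 4 -> legal
(1,5): flips 2 -> legal
(2,1): no bracket -> illegal
(2,5): no bracket -> illegal
(3,5): flips 4 -> legal
(4,1): no bracket -> illegal
(4,5): flips 2 -> legal
(4,6): no bracket -> illegal
(5,0): no bracket -> illegal
(5,4): no bracket -> illegal
(5,6): no bracket -> illegal
(6,0): no bracket -> illegal
(6,3): no bracket -> illegal
(6,4): no bracket -> illegal
(6,5): no bracket -> illegal
(6,6): no bracket -> illegal
(7,0): no bracket -> illegal
(7,1): flips 2 -> legal
(7,3): flips 1 -> legal
W mobility = 7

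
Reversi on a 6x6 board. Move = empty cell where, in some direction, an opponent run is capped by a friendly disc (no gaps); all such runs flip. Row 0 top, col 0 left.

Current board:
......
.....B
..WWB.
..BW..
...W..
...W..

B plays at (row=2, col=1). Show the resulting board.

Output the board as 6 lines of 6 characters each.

Place B at (2,1); scan 8 dirs for brackets.
Dir NW: first cell '.' (not opp) -> no flip
Dir N: first cell '.' (not opp) -> no flip
Dir NE: first cell '.' (not opp) -> no flip
Dir W: first cell '.' (not opp) -> no flip
Dir E: opp run (2,2) (2,3) capped by B -> flip
Dir SW: first cell '.' (not opp) -> no flip
Dir S: first cell '.' (not opp) -> no flip
Dir SE: first cell 'B' (not opp) -> no flip
All flips: (2,2) (2,3)

Answer: ......
.....B
.BBBB.
..BW..
...W..
...W..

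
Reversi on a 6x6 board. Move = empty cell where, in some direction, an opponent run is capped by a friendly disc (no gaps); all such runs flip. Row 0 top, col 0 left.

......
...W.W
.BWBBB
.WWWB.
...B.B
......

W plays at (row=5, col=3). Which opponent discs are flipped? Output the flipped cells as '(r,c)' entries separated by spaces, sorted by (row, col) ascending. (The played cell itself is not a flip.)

Answer: (4,3)

Derivation:
Dir NW: first cell '.' (not opp) -> no flip
Dir N: opp run (4,3) capped by W -> flip
Dir NE: first cell '.' (not opp) -> no flip
Dir W: first cell '.' (not opp) -> no flip
Dir E: first cell '.' (not opp) -> no flip
Dir SW: edge -> no flip
Dir S: edge -> no flip
Dir SE: edge -> no flip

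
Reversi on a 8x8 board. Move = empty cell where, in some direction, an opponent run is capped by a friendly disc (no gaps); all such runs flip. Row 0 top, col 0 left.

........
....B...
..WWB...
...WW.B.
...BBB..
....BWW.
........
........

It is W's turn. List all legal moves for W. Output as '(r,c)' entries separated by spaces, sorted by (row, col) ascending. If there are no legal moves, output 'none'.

(0,3): no bracket -> illegal
(0,4): flips 2 -> legal
(0,5): flips 1 -> legal
(1,3): no bracket -> illegal
(1,5): flips 1 -> legal
(2,5): flips 1 -> legal
(2,6): no bracket -> illegal
(2,7): no bracket -> illegal
(3,2): no bracket -> illegal
(3,5): flips 1 -> legal
(3,7): no bracket -> illegal
(4,2): no bracket -> illegal
(4,6): no bracket -> illegal
(4,7): no bracket -> illegal
(5,2): flips 1 -> legal
(5,3): flips 2 -> legal
(6,3): no bracket -> illegal
(6,4): flips 2 -> legal
(6,5): no bracket -> illegal

Answer: (0,4) (0,5) (1,5) (2,5) (3,5) (5,2) (5,3) (6,4)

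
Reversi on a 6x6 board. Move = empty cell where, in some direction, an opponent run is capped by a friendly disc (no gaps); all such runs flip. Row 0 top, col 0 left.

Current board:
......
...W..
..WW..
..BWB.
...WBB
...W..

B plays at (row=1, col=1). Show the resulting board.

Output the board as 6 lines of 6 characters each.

Place B at (1,1); scan 8 dirs for brackets.
Dir NW: first cell '.' (not opp) -> no flip
Dir N: first cell '.' (not opp) -> no flip
Dir NE: first cell '.' (not opp) -> no flip
Dir W: first cell '.' (not opp) -> no flip
Dir E: first cell '.' (not opp) -> no flip
Dir SW: first cell '.' (not opp) -> no flip
Dir S: first cell '.' (not opp) -> no flip
Dir SE: opp run (2,2) (3,3) capped by B -> flip
All flips: (2,2) (3,3)

Answer: ......
.B.W..
..BW..
..BBB.
...WBB
...W..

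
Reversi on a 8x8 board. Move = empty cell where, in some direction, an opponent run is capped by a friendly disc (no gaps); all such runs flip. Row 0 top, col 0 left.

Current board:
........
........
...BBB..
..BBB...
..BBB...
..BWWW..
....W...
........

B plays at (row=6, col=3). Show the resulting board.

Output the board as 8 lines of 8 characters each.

Place B at (6,3); scan 8 dirs for brackets.
Dir NW: first cell 'B' (not opp) -> no flip
Dir N: opp run (5,3) capped by B -> flip
Dir NE: opp run (5,4), next='.' -> no flip
Dir W: first cell '.' (not opp) -> no flip
Dir E: opp run (6,4), next='.' -> no flip
Dir SW: first cell '.' (not opp) -> no flip
Dir S: first cell '.' (not opp) -> no flip
Dir SE: first cell '.' (not opp) -> no flip
All flips: (5,3)

Answer: ........
........
...BBB..
..BBB...
..BBB...
..BBWW..
...BW...
........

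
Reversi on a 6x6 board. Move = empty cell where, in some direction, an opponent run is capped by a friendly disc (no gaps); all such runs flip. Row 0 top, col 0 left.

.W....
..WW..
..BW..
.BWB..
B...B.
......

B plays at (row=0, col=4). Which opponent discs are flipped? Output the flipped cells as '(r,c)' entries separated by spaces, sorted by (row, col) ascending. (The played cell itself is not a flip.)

Answer: (1,3)

Derivation:
Dir NW: edge -> no flip
Dir N: edge -> no flip
Dir NE: edge -> no flip
Dir W: first cell '.' (not opp) -> no flip
Dir E: first cell '.' (not opp) -> no flip
Dir SW: opp run (1,3) capped by B -> flip
Dir S: first cell '.' (not opp) -> no flip
Dir SE: first cell '.' (not opp) -> no flip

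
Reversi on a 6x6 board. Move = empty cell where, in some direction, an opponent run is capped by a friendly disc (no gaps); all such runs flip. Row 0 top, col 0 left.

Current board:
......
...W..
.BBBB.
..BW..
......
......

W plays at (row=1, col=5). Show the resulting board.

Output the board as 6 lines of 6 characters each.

Answer: ......
...W.W
.BBBW.
..BW..
......
......

Derivation:
Place W at (1,5); scan 8 dirs for brackets.
Dir NW: first cell '.' (not opp) -> no flip
Dir N: first cell '.' (not opp) -> no flip
Dir NE: edge -> no flip
Dir W: first cell '.' (not opp) -> no flip
Dir E: edge -> no flip
Dir SW: opp run (2,4) capped by W -> flip
Dir S: first cell '.' (not opp) -> no flip
Dir SE: edge -> no flip
All flips: (2,4)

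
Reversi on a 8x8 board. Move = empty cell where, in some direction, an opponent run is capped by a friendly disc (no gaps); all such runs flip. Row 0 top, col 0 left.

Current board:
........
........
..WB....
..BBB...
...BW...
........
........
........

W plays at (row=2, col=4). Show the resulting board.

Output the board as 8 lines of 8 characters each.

Place W at (2,4); scan 8 dirs for brackets.
Dir NW: first cell '.' (not opp) -> no flip
Dir N: first cell '.' (not opp) -> no flip
Dir NE: first cell '.' (not opp) -> no flip
Dir W: opp run (2,3) capped by W -> flip
Dir E: first cell '.' (not opp) -> no flip
Dir SW: opp run (3,3), next='.' -> no flip
Dir S: opp run (3,4) capped by W -> flip
Dir SE: first cell '.' (not opp) -> no flip
All flips: (2,3) (3,4)

Answer: ........
........
..WWW...
..BBW...
...BW...
........
........
........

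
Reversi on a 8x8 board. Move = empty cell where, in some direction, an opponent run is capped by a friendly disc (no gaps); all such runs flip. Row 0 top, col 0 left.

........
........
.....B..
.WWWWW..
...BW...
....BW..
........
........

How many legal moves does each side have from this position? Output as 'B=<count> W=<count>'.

-- B to move --
(2,0): no bracket -> illegal
(2,1): flips 1 -> legal
(2,2): no bracket -> illegal
(2,3): flips 1 -> legal
(2,4): flips 2 -> legal
(2,6): no bracket -> illegal
(3,0): no bracket -> illegal
(3,6): no bracket -> illegal
(4,0): no bracket -> illegal
(4,1): no bracket -> illegal
(4,2): no bracket -> illegal
(4,5): flips 2 -> legal
(4,6): no bracket -> illegal
(5,3): no bracket -> illegal
(5,6): flips 1 -> legal
(6,4): no bracket -> illegal
(6,5): no bracket -> illegal
(6,6): no bracket -> illegal
B mobility = 5
-- W to move --
(1,4): no bracket -> illegal
(1,5): flips 1 -> legal
(1,6): flips 1 -> legal
(2,4): no bracket -> illegal
(2,6): no bracket -> illegal
(3,6): no bracket -> illegal
(4,2): flips 1 -> legal
(4,5): no bracket -> illegal
(5,2): flips 1 -> legal
(5,3): flips 2 -> legal
(6,3): no bracket -> illegal
(6,4): flips 1 -> legal
(6,5): flips 2 -> legal
W mobility = 7

Answer: B=5 W=7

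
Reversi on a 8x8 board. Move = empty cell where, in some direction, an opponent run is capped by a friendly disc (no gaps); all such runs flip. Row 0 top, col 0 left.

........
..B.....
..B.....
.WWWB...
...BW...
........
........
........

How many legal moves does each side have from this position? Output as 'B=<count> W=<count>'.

Answer: B=8 W=8

Derivation:
-- B to move --
(2,0): no bracket -> illegal
(2,1): flips 1 -> legal
(2,3): flips 1 -> legal
(2,4): no bracket -> illegal
(3,0): flips 3 -> legal
(3,5): no bracket -> illegal
(4,0): flips 1 -> legal
(4,1): no bracket -> illegal
(4,2): flips 1 -> legal
(4,5): flips 1 -> legal
(5,3): no bracket -> illegal
(5,4): flips 1 -> legal
(5,5): flips 2 -> legal
B mobility = 8
-- W to move --
(0,1): no bracket -> illegal
(0,2): flips 2 -> legal
(0,3): no bracket -> illegal
(1,1): flips 1 -> legal
(1,3): flips 1 -> legal
(2,1): no bracket -> illegal
(2,3): no bracket -> illegal
(2,4): flips 1 -> legal
(2,5): no bracket -> illegal
(3,5): flips 1 -> legal
(4,2): flips 1 -> legal
(4,5): no bracket -> illegal
(5,2): no bracket -> illegal
(5,3): flips 1 -> legal
(5,4): flips 1 -> legal
W mobility = 8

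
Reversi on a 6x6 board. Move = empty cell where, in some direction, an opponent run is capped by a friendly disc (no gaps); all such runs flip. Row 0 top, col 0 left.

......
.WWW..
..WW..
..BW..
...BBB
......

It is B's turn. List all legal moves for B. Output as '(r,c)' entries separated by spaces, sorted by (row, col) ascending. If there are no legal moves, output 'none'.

(0,0): flips 3 -> legal
(0,1): no bracket -> illegal
(0,2): flips 2 -> legal
(0,3): flips 3 -> legal
(0,4): no bracket -> illegal
(1,0): no bracket -> illegal
(1,4): flips 1 -> legal
(2,0): no bracket -> illegal
(2,1): no bracket -> illegal
(2,4): no bracket -> illegal
(3,1): no bracket -> illegal
(3,4): flips 1 -> legal
(4,2): no bracket -> illegal

Answer: (0,0) (0,2) (0,3) (1,4) (3,4)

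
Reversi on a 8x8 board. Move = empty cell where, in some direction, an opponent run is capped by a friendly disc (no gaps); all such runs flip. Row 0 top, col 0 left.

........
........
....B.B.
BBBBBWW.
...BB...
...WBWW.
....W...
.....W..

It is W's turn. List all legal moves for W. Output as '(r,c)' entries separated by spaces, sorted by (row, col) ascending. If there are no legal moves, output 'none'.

Answer: (1,3) (1,4) (1,6) (1,7) (2,2) (2,3)

Derivation:
(1,3): flips 1 -> legal
(1,4): flips 4 -> legal
(1,5): no bracket -> illegal
(1,6): flips 1 -> legal
(1,7): flips 1 -> legal
(2,0): no bracket -> illegal
(2,1): no bracket -> illegal
(2,2): flips 2 -> legal
(2,3): flips 2 -> legal
(2,5): no bracket -> illegal
(2,7): no bracket -> illegal
(3,7): no bracket -> illegal
(4,0): no bracket -> illegal
(4,1): no bracket -> illegal
(4,2): no bracket -> illegal
(4,5): no bracket -> illegal
(5,2): no bracket -> illegal
(6,3): no bracket -> illegal
(6,5): no bracket -> illegal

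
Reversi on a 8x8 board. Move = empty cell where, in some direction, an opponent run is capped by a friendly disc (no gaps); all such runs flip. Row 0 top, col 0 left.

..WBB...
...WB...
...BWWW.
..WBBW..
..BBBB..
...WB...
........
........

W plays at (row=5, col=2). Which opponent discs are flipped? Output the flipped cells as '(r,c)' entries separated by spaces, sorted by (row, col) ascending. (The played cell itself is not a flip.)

Answer: (3,4) (4,2) (4,3)

Derivation:
Dir NW: first cell '.' (not opp) -> no flip
Dir N: opp run (4,2) capped by W -> flip
Dir NE: opp run (4,3) (3,4) capped by W -> flip
Dir W: first cell '.' (not opp) -> no flip
Dir E: first cell 'W' (not opp) -> no flip
Dir SW: first cell '.' (not opp) -> no flip
Dir S: first cell '.' (not opp) -> no flip
Dir SE: first cell '.' (not opp) -> no flip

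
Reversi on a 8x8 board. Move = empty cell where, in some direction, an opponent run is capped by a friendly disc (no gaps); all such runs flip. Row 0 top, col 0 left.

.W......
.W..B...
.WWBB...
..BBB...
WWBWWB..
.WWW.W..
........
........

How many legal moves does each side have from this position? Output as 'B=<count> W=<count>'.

-- B to move --
(0,0): flips 2 -> legal
(0,2): no bracket -> illegal
(1,0): flips 1 -> legal
(1,2): flips 1 -> legal
(1,3): no bracket -> illegal
(2,0): flips 2 -> legal
(3,0): no bracket -> illegal
(3,1): no bracket -> illegal
(3,5): no bracket -> illegal
(4,6): no bracket -> illegal
(5,0): flips 1 -> legal
(5,4): flips 2 -> legal
(5,6): no bracket -> illegal
(6,0): flips 1 -> legal
(6,1): flips 2 -> legal
(6,2): flips 1 -> legal
(6,3): flips 2 -> legal
(6,4): flips 1 -> legal
(6,5): flips 1 -> legal
(6,6): flips 2 -> legal
B mobility = 13
-- W to move --
(0,3): no bracket -> illegal
(0,4): flips 3 -> legal
(0,5): flips 3 -> legal
(1,2): no bracket -> illegal
(1,3): flips 2 -> legal
(1,5): flips 3 -> legal
(2,5): flips 3 -> legal
(3,1): flips 1 -> legal
(3,5): flips 1 -> legal
(3,6): no bracket -> illegal
(4,6): flips 1 -> legal
(5,4): no bracket -> illegal
(5,6): no bracket -> illegal
W mobility = 8

Answer: B=13 W=8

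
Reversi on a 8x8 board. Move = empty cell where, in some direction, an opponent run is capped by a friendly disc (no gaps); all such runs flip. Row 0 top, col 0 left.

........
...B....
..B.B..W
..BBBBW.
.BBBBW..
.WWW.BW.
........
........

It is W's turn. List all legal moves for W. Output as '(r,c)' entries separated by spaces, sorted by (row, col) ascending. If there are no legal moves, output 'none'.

(0,2): no bracket -> illegal
(0,3): no bracket -> illegal
(0,4): no bracket -> illegal
(1,1): no bracket -> illegal
(1,2): flips 3 -> legal
(1,4): no bracket -> illegal
(1,5): flips 3 -> legal
(2,1): no bracket -> illegal
(2,3): flips 3 -> legal
(2,5): flips 3 -> legal
(2,6): flips 2 -> legal
(3,0): flips 1 -> legal
(3,1): flips 6 -> legal
(4,0): flips 4 -> legal
(4,6): no bracket -> illegal
(5,0): no bracket -> illegal
(5,4): flips 1 -> legal
(6,4): no bracket -> illegal
(6,5): flips 1 -> legal
(6,6): no bracket -> illegal

Answer: (1,2) (1,5) (2,3) (2,5) (2,6) (3,0) (3,1) (4,0) (5,4) (6,5)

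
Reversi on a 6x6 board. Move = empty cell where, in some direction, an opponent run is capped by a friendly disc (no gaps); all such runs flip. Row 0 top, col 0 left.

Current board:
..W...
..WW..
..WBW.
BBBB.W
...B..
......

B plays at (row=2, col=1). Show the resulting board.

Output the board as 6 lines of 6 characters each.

Answer: ..W...
..WW..
.BBBW.
BBBB.W
...B..
......

Derivation:
Place B at (2,1); scan 8 dirs for brackets.
Dir NW: first cell '.' (not opp) -> no flip
Dir N: first cell '.' (not opp) -> no flip
Dir NE: opp run (1,2), next='.' -> no flip
Dir W: first cell '.' (not opp) -> no flip
Dir E: opp run (2,2) capped by B -> flip
Dir SW: first cell 'B' (not opp) -> no flip
Dir S: first cell 'B' (not opp) -> no flip
Dir SE: first cell 'B' (not opp) -> no flip
All flips: (2,2)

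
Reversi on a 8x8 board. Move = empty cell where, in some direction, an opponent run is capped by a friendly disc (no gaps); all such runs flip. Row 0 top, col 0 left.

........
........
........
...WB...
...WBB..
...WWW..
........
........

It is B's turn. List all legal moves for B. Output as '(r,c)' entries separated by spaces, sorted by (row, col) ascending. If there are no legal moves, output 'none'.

Answer: (2,2) (3,2) (4,2) (5,2) (6,2) (6,3) (6,4) (6,5) (6,6)

Derivation:
(2,2): flips 1 -> legal
(2,3): no bracket -> illegal
(2,4): no bracket -> illegal
(3,2): flips 1 -> legal
(4,2): flips 1 -> legal
(4,6): no bracket -> illegal
(5,2): flips 1 -> legal
(5,6): no bracket -> illegal
(6,2): flips 1 -> legal
(6,3): flips 1 -> legal
(6,4): flips 1 -> legal
(6,5): flips 1 -> legal
(6,6): flips 1 -> legal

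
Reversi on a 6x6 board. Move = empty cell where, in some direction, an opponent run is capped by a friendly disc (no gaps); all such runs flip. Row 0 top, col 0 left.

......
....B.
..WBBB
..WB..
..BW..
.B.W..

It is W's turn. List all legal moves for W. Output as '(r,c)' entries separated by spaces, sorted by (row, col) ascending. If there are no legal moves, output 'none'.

Answer: (0,5) (1,3) (3,1) (3,4) (4,1) (4,4) (5,2)

Derivation:
(0,3): no bracket -> illegal
(0,4): no bracket -> illegal
(0,5): flips 2 -> legal
(1,2): no bracket -> illegal
(1,3): flips 2 -> legal
(1,5): no bracket -> illegal
(3,1): flips 1 -> legal
(3,4): flips 1 -> legal
(3,5): no bracket -> illegal
(4,0): no bracket -> illegal
(4,1): flips 1 -> legal
(4,4): flips 1 -> legal
(5,0): no bracket -> illegal
(5,2): flips 1 -> legal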